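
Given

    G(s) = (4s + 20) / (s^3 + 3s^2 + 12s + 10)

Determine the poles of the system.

The poles are the roots of the denominator s^3 + 3s^2 + 12s + 10 = 0.
Trying s = -1: the polynomial evaluates to 0, so (s + 1) is a factor.
Dividing out leaves s^2 + 2s + 10 = 0.
The quadratic formula then gives s = -1 ± 3j.

s = -1 + 3j, -1 - 3j, -1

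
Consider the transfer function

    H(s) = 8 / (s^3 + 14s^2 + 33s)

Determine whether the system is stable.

The denominator s^3 + 14s^2 + 33s factors as s(s + 11)(s + 3), giving poles at s = 0, -11, -3.
Since the simple pole(s) at s = 0 lie on the jω-axis with none in the right half-plane, the system is marginally stable.

marginally stable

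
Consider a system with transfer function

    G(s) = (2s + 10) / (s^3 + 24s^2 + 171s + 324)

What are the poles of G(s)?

s = -9, -12, -3

The poles are the roots of the denominator s^3 + 24s^2 + 171s + 324 = 0.
Trying s = -9: the polynomial evaluates to 0, so (s + 9) is a factor.
Dividing out leaves s^2 + 15s + 36 = 0.
Factoring the quadratic: (s + 12)(s + 3) = 0.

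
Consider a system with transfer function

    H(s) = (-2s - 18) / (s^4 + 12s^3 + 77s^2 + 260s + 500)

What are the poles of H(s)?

The poles are the roots of the denominator s^4 + 12s^3 + 77s^2 + 260s + 500 = 0.
No real roots exist; factor into two real quadratics: (s^2 + 4s + 20)(s^2 + 8s + 25) = 0.
Each quadratic gives a conjugate pair via the quadratic formula.

s = -2 + 4j, -2 - 4j, -4 + 3j, -4 - 3j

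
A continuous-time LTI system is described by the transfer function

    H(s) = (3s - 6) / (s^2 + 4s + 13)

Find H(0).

H(0) = -6/13 ≈ -0.4615

Set s = 0: H(0) = (-6) / (13) = -6/13.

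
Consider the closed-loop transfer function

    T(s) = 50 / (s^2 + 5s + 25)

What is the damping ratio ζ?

ζ = 0.5

Compare the denominator to the standard form s^2 + 2ζωₙs + ωₙ².
ωₙ² = 25, so ωₙ = 5 rad/s.
2ζωₙ = 5, so ζ = 5/(2·5) = 0.5.
With ζ = 0.5 the response is underdamped.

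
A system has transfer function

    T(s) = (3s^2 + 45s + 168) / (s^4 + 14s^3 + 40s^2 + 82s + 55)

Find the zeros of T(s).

s = -8, -7

Set the numerator to zero: 3s^2 + 45s + 168 = 0, i.e. 3·(s^2 + 15s + 56) = 0.
Factoring: (s + 8)(s + 7) = 0.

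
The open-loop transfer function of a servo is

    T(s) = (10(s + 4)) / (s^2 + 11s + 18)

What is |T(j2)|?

|T(j2)| ≈ 1.715

Substitute s = j2: numerator = 40 + j20, denominator = 14 + j22.
|T(j2)| = |40 + j20| / |14 + j22| = 44.721 / 26.077 ≈ 1.715.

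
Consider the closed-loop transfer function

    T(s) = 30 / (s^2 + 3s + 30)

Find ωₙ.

Compare the denominator to the standard form s^2 + 2ζωₙs + ωₙ².
ωₙ² = 30, so ωₙ = √30 ≈ 5.477 rad/s.

ωₙ ≈ 5.477 rad/s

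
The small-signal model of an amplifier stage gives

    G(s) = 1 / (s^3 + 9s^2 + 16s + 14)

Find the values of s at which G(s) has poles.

s = -1 ± j, -7

The poles are the roots of the denominator s^3 + 9s^2 + 16s + 14 = 0.
Trying s = -7: the polynomial evaluates to 0, so (s + 7) is a factor.
Dividing out leaves s^2 + 2s + 2 = 0.
The quadratic formula then gives s = -1 ± 1j.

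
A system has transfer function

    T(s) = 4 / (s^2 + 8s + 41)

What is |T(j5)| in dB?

|T(j5)|_dB ≈ -20.6 dB

Substitute s = j5: numerator = 4, denominator = 16 + j40.
|T(j5)| = |4| / |16 + j40| = 4 / 43.081 ≈ 0.09285.
In decibels: 20·log₁₀(0.09285) ≈ -20.6 dB.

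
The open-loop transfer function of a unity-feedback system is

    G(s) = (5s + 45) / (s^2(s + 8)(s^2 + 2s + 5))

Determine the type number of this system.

The denominator has 2 factors of s at the origin (free integrators), so this is a Type 2 system.

Type 2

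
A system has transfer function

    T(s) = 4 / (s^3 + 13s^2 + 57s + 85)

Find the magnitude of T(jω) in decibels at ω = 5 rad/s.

|T(j5)|_dB ≈ -37.2 dB

Substitute s = j5: numerator = 4, denominator = -240 + j160.
|T(j5)| = |4| / |-240 + j160| = 4 / 288.44 ≈ 0.01387.
In decibels: 20·log₁₀(0.01387) ≈ -37.2 dB.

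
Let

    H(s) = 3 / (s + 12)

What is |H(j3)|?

Substitute s = j3: numerator = 3, denominator = 12 + j3.
|H(j3)| = |3| / |12 + j3| = 3 / 12.369 ≈ 0.2425.

|H(j3)| ≈ 0.2425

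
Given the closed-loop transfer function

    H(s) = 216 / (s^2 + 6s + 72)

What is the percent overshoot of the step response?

Comparing s^2 + 6s + 72 to s^2 + 2ζωₙs + ωₙ²: ωₙ = √72 ≈ 8.485 rad/s and ζ = 6/(2·√72) ≈ 0.3536.
%OS = 100·exp(−πζ/√(1−ζ²)) = 100·exp(−π·0.3536/√(1−0.3536²)) ≈ 30.5%.

%OS ≈ 30.5%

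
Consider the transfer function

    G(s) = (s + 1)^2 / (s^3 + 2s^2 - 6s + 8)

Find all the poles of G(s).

s = 1 + j, 1 - j, -4

The poles are the roots of the denominator s^3 + 2s^2 - 6s + 8 = 0.
Trying s = -4: the polynomial evaluates to 0, so (s + 4) is a factor.
Dividing out leaves s^2 - 2s + 2 = 0.
The quadratic formula then gives s = 1 ± 1j.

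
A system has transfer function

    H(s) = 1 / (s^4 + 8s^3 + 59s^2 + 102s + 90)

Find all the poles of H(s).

The poles are the roots of the denominator s^4 + 8s^3 + 59s^2 + 102s + 90 = 0.
No real roots exist; factor into two real quadratics: (s^2 + 6s + 45)(s^2 + 2s + 2) = 0.
Each quadratic gives a conjugate pair via the quadratic formula.

s = -3 + 6j, -3 - 6j, -1 + j, -1 - j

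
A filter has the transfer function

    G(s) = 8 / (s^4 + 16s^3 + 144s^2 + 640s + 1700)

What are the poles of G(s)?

The poles are the roots of the denominator s^4 + 16s^3 + 144s^2 + 640s + 1700 = 0.
No real roots exist; factor into two real quadratics: (s^2 + 6s + 34)(s^2 + 10s + 50) = 0.
Each quadratic gives a conjugate pair via the quadratic formula.

s = -3 ± 5j, -5 ± 5j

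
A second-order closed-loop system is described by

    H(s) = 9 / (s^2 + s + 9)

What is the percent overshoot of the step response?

%OS ≈ 58.8%

Comparing s^2 + s + 9 to s^2 + 2ζωₙs + ωₙ²: ωₙ = 3 rad/s and ζ = 1/(2·3) ≈ 0.1667.
%OS = 100·exp(−πζ/√(1−ζ²)) = 100·exp(−π·0.1667/√(1−0.1667²)) ≈ 58.8%.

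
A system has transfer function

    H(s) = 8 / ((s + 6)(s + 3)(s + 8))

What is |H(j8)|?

Substitute s = j8: numerator = 8, denominator = -944 + j208.
|H(j8)| = |8| / |-944 + j208| = 8 / 966.64 ≈ 0.008276.

|H(j8)| ≈ 0.008276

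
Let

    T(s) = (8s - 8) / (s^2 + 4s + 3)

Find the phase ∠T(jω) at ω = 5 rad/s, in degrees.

∠T(j5) ≈ -36.42°

At s = j5: numerator = -8 + j40, denominator = -22 + j20.
∠T = ∠num − ∠den = 101.31° − (137.73°) = -36.42°.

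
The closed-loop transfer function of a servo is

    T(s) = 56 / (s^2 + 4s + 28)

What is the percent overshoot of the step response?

Comparing s^2 + 4s + 28 to s^2 + 2ζωₙs + ωₙ²: ωₙ = √28 ≈ 5.292 rad/s and ζ = 4/(2·√28) ≈ 0.3780.
%OS = 100·exp(−πζ/√(1−ζ²)) = 100·exp(−π·0.3780/√(1−0.3780²)) ≈ 27.7%.

%OS ≈ 27.7%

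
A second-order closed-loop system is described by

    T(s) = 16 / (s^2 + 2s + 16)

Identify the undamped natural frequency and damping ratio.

ωₙ = 4 rad/s, ζ = 0.25

Compare the denominator to the standard form s^2 + 2ζωₙs + ωₙ².
ωₙ² = 16, so ωₙ = 4 rad/s.
2ζωₙ = 2, so ζ = 2/(2·4) = 0.25.
With ζ = 0.25 the response is underdamped.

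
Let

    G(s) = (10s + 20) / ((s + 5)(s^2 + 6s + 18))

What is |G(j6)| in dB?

Substitute s = j6: numerator = 20 + j60, denominator = -306 + j72.
|G(j6)| = |20 + j60| / |-306 + j72| = 63.246 / 314.36 ≈ 0.2012.
In decibels: 20·log₁₀(0.2012) ≈ -13.9 dB.

|G(j6)|_dB ≈ -13.9 dB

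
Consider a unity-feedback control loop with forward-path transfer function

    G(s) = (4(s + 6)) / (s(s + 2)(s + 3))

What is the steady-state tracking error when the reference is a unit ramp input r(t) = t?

e_ss = 0.2500

G(s) has one pole at the origin.
This is a Type 1 system. Kv = lim_{s→0} s·G(s) = 24/6 = 4.
e_ss = 1/Kv = 1/(4) = 1/4 ≈ 0.2500.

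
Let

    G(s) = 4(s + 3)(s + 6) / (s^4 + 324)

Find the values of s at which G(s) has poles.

The poles are the roots of the denominator s^4 + 324 = 0.
No real roots exist; factor into two real quadratics: (s^2 - 6s + 18)(s^2 + 6s + 18) = 0.
Each quadratic gives a conjugate pair via the quadratic formula.

s = 3 + 3j, 3 - 3j, -3 + 3j, -3 - 3j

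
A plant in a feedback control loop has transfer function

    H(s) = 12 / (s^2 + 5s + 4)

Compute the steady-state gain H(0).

H(0) = 3

Set s = 0: H(0) = (12) / (4) = 3.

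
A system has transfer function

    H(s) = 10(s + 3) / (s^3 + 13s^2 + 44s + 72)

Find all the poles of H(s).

s = -2 + 2j, -2 - 2j, -9

The poles are the roots of the denominator s^3 + 13s^2 + 44s + 72 = 0.
Trying s = -9: the polynomial evaluates to 0, so (s + 9) is a factor.
Dividing out leaves s^2 + 4s + 8 = 0.
The quadratic formula then gives s = -2 ± 2j.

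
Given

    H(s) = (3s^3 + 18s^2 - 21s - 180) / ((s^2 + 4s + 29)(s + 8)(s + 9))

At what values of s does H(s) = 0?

Set the numerator to zero: 3s^3 + 18s^2 - 21s - 180 = 0, i.e. 3·(s^3 + 6s^2 - 7s - 60) = 0.
Factoring: (s - 3)(s + 5)(s + 4) = 0.

s = 3, -5, -4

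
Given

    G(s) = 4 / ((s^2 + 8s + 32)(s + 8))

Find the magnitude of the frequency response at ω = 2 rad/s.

Substitute s = j2: numerator = 4, denominator = 192 + j184.
|G(j2)| = |4| / |192 + j184| = 4 / 265.93 ≈ 0.01504.

|G(j2)| ≈ 0.01504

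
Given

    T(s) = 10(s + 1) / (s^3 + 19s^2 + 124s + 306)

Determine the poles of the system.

s = -5 ± 3j, -9

The poles are the roots of the denominator s^3 + 19s^2 + 124s + 306 = 0.
Trying s = -9: the polynomial evaluates to 0, so (s + 9) is a factor.
Dividing out leaves s^2 + 10s + 34 = 0.
The quadratic formula then gives s = -5 ± 3j.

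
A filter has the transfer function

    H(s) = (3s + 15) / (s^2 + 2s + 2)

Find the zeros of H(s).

Set the numerator to zero: 3s + 15 = 0, i.e. 3·(s + 5) = 0.
So s = -5.

s = -5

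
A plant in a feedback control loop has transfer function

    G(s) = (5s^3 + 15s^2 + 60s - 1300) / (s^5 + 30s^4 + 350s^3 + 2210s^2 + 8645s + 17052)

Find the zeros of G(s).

s = 5, -4 + 6j, -4 - 6j

Set the numerator to zero: 5s^3 + 15s^2 + 60s - 1300 = 0, i.e. 5·(s^3 + 3s^2 + 12s - 260) = 0.
Factoring: (s - 5)(s^2 + 8s + 52) = 0.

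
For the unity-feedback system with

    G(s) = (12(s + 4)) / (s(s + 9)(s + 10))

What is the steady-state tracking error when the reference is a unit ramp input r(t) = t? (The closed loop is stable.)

e_ss = 1.875

G(s) has one pole at the origin.
This is a Type 1 system. Kv = lim_{s→0} s·G(s) = 48/90 = 8/15.
e_ss = 1/Kv = 1/(8/15) = 15/8 ≈ 1.875.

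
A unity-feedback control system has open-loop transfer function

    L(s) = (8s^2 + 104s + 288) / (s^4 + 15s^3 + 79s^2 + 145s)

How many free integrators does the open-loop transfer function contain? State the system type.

Type 1

Factor s from the denominator: s^4 + 15s^3 + 79s^2 + 145s = s·(s^3 + 15s^2 + 79s + 145).
There is 1 pole at the origin, so the system is Type 1.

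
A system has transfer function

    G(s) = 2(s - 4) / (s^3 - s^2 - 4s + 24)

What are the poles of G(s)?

The poles are the roots of the denominator s^3 - s^2 - 4s + 24 = 0.
Trying s = -3: the polynomial evaluates to 0, so (s + 3) is a factor.
Dividing out leaves s^2 - 4s + 8 = 0.
The quadratic formula then gives s = 2 ± 2j.

s = 2 + 2j, 2 - 2j, -3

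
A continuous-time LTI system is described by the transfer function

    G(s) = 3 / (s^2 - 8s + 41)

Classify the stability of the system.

The poles can be read from the denominator factors: s = 4 ± 5j.
Since the pole(s) at s = 4 + 5j, 4 - 5j lie in the right half-plane, the system is unstable.

unstable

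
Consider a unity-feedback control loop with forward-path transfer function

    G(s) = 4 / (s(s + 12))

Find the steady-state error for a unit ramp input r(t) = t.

e_ss = 3

G(s) has one pole at the origin.
This is a Type 1 system. Kv = lim_{s→0} s·G(s) = 4/12 = 1/3.
e_ss = 1/Kv = 1/(1/3) = 3.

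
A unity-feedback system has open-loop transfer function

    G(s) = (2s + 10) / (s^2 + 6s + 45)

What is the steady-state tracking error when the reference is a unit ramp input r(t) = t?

e_ss = ∞

G(s) has no poles at the origin.
This is a Type 0 system; Kv = lim_{s→0} s·G(s) = 0, so the steady-state error for a ramp input is infinite.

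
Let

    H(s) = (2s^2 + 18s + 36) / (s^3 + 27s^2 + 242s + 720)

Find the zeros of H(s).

s = -6, -3

Set the numerator to zero: 2s^2 + 18s + 36 = 0, i.e. 2·(s^2 + 9s + 18) = 0.
Factoring: (s + 6)(s + 3) = 0.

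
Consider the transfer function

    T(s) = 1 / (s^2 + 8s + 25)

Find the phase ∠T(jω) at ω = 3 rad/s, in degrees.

∠T(j3) ≈ -56.31°

At s = j3: numerator = 1, denominator = 16 + j24.
∠T = ∠num − ∠den = 0° − (56.310°) = -56.31°.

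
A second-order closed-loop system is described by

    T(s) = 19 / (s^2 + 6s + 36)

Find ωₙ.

ωₙ = 6 rad/s

Compare the denominator to the standard form s^2 + 2ζωₙs + ωₙ².
ωₙ² = 36, so ωₙ = 6 rad/s.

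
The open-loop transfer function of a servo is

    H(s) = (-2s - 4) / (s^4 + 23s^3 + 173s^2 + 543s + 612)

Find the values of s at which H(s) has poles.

The poles are the roots of the denominator s^4 + 23s^3 + 173s^2 + 543s + 612 = 0.
Trying s = -12: the polynomial evaluates to 0, so (s + 12) is a factor.
Dividing out leaves s^3 + 11s^2 + 41s + 51 = 0.
This factors further as (s^2 + 8s + 17)(s + 3) = 0.

s = -4 + j, -4 - j, -12, -3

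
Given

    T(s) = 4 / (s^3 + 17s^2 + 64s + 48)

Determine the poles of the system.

The poles are the roots of the denominator s^3 + 17s^2 + 64s + 48 = 0.
Trying s = -12: the polynomial evaluates to 0, so (s + 12) is a factor.
Dividing out leaves s^2 + 5s + 4 = 0.
Factoring the quadratic: (s + 4)(s + 1) = 0.

s = -12, -4, -1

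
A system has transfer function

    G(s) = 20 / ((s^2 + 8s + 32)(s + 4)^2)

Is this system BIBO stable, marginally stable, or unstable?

stable

The poles can be read from the denominator factors: s = -4 + 4j, -4 - 4j, -4, -4.
Since all poles lie strictly in the left half-plane, the system is stable.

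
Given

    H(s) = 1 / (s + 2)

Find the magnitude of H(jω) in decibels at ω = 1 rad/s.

Substitute s = j1: numerator = 1, denominator = 2 + j1.
|H(j1)| = |1| / |2 + j1| = 1 / 2.2361 ≈ 0.4472.
In decibels: 20·log₁₀(0.4472) ≈ -6.99 dB.

|H(j1)|_dB ≈ -6.99 dB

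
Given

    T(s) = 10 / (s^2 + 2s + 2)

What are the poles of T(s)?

s = -1 ± j

The poles are the roots of the denominator s^2 + 2s + 2 = 0.
Using the quadratic formula: s = (-2 ± √(-4))/2 = -1 ± 1j.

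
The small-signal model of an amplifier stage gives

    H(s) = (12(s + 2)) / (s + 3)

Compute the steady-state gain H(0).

Set s = 0: H(0) = (24) / (3) = 8.

H(0) = 8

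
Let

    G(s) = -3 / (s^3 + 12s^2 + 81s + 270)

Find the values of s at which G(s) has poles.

s = -3 ± 6j, -6

The poles are the roots of the denominator s^3 + 12s^2 + 81s + 270 = 0.
Trying s = -6: the polynomial evaluates to 0, so (s + 6) is a factor.
Dividing out leaves s^2 + 6s + 45 = 0.
The quadratic formula then gives s = -3 ± 6j.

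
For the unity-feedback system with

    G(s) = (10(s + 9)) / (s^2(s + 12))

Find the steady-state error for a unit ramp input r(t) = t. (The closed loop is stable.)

G(s) has 2 poles at the origin.
This is a Type 2 system; for a ramp input the steady-state error is zero.

e_ss = 0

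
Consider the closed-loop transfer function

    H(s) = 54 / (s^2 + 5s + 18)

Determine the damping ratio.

ζ ≈ 0.5893

Compare the denominator to the standard form s^2 + 2ζωₙs + ωₙ².
ωₙ² = 18, so ωₙ = √18 ≈ 4.243 rad/s.
2ζωₙ = 5, so ζ = 5/(2·√18) ≈ 0.5893.
With ζ = 0.5893 the response is underdamped.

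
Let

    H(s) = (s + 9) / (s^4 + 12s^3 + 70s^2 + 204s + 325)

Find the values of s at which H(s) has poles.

The poles are the roots of the denominator s^4 + 12s^3 + 70s^2 + 204s + 325 = 0.
No real roots exist; factor into two real quadratics: (s^2 + 8s + 25)(s^2 + 4s + 13) = 0.
Each quadratic gives a conjugate pair via the quadratic formula.

s = -4 + 3j, -4 - 3j, -2 + 3j, -2 - 3j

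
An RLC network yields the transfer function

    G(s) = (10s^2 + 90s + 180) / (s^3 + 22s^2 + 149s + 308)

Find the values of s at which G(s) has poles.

s = -11, -7, -4

The poles are the roots of the denominator s^3 + 22s^2 + 149s + 308 = 0.
Trying s = -11: the polynomial evaluates to 0, so (s + 11) is a factor.
Dividing out leaves s^2 + 11s + 28 = 0.
Factoring the quadratic: (s + 7)(s + 4) = 0.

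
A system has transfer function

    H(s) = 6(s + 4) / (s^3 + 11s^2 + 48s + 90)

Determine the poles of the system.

s = -3 + 3j, -3 - 3j, -5

The poles are the roots of the denominator s^3 + 11s^2 + 48s + 90 = 0.
Trying s = -5: the polynomial evaluates to 0, so (s + 5) is a factor.
Dividing out leaves s^2 + 6s + 18 = 0.
The quadratic formula then gives s = -3 ± 3j.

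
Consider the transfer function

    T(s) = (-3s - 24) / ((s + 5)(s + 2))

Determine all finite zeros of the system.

Set the numerator to zero: -3s - 24 = 0, i.e. -3·(s + 8) = 0.
So s = -8.

s = -8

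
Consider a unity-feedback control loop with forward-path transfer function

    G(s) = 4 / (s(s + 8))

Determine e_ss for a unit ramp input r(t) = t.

G(s) has one pole at the origin.
This is a Type 1 system. Kv = lim_{s→0} s·G(s) = 4/8 = 1/2.
e_ss = 1/Kv = 1/(1/2) = 2.

e_ss = 2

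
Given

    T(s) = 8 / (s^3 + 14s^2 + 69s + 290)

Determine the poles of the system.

s = -2 ± 5j, -10

The poles are the roots of the denominator s^3 + 14s^2 + 69s + 290 = 0.
Trying s = -10: the polynomial evaluates to 0, so (s + 10) is a factor.
Dividing out leaves s^2 + 4s + 29 = 0.
The quadratic formula then gives s = -2 ± 5j.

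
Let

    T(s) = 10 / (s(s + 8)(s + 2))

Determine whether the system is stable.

The poles can be read from the denominator factors: s = 0, -8, -2.
Since the simple pole(s) at s = 0 lie on the jω-axis with none in the right half-plane, the system is marginally stable.

marginally stable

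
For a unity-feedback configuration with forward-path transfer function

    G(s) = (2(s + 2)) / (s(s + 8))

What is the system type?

The denominator has 1 factor of s at the origin (free integrator), so this is a Type 1 system.

Type 1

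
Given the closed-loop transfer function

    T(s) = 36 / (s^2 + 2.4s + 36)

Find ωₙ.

ωₙ = 6 rad/s

Compare the denominator to the standard form s^2 + 2ζωₙs + ωₙ².
ωₙ² = 36, so ωₙ = 6 rad/s.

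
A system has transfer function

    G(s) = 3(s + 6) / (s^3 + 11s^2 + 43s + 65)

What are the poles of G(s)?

s = -3 ± 2j, -5

The poles are the roots of the denominator s^3 + 11s^2 + 43s + 65 = 0.
Trying s = -5: the polynomial evaluates to 0, so (s + 5) is a factor.
Dividing out leaves s^2 + 6s + 13 = 0.
The quadratic formula then gives s = -3 ± 2j.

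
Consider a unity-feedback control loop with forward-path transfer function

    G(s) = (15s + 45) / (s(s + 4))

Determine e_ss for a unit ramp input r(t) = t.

e_ss = 0.08889

G(s) has one pole at the origin.
This is a Type 1 system. Kv = lim_{s→0} s·G(s) = 45/4.
e_ss = 1/Kv = 1/(45/4) = 4/45 ≈ 0.08889.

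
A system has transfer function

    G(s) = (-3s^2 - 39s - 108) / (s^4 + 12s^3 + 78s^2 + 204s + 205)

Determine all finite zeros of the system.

s = -9, -4

Set the numerator to zero: -3s^2 - 39s - 108 = 0, i.e. -3·(s^2 + 13s + 36) = 0.
Factoring: (s + 9)(s + 4) = 0.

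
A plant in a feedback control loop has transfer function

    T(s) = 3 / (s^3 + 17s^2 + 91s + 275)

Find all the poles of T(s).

The poles are the roots of the denominator s^3 + 17s^2 + 91s + 275 = 0.
Trying s = -11: the polynomial evaluates to 0, so (s + 11) is a factor.
Dividing out leaves s^2 + 6s + 25 = 0.
The quadratic formula then gives s = -3 ± 4j.

s = -3 ± 4j, -11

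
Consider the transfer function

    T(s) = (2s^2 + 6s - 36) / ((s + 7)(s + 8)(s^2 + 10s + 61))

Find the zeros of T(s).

Set the numerator to zero: 2s^2 + 6s - 36 = 0, i.e. 2·(s^2 + 3s - 18) = 0.
Factoring: (s + 6)(s - 3) = 0.

s = -6, 3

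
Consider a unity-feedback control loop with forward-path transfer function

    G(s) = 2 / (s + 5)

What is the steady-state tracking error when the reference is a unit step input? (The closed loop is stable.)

G(s) has no poles at the origin.
This is a Type 0 system. Kp = lim_{s→0} G(s) = 2/5.
e_ss = 1/(1 + Kp) = 1/(1 + 2/5) = 5/7 ≈ 0.7143.

e_ss = 0.7143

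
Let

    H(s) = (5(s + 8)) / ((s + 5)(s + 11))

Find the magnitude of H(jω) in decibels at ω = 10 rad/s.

|H(j10)|_dB ≈ -8.29 dB

Substitute s = j10: numerator = 40 + j50, denominator = -45 + j160.
|H(j10)| = |40 + j50| / |-45 + j160| = 64.031 / 166.21 ≈ 0.3852.
In decibels: 20·log₁₀(0.3852) ≈ -8.29 dB.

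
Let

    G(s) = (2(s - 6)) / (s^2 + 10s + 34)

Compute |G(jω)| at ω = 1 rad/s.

Substitute s = j1: numerator = -12 + j2, denominator = 33 + j10.
|G(j1)| = |-12 + j2| / |33 + j10| = 12.166 / 34.482 ≈ 0.3528.

|G(j1)| ≈ 0.3528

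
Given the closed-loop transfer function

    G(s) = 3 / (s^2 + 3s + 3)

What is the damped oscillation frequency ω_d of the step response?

Comparing s^2 + 3s + 3 to s^2 + 2ζωₙs + ωₙ²: ωₙ = √3 ≈ 1.732 rad/s and ζ = 3/(2·√3) ≈ 0.8660.
ζωₙ = 3/2 = 1.5, so ω_d = ωₙ√(1−ζ²) = √(ωₙ² − (ζωₙ)²) = √(3 − 1.5²) = √0.75 ≈ 0.8660 rad/s.

ω_d ≈ 0.8660 rad/s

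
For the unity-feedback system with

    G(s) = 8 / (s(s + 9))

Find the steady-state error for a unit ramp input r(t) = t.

e_ss = 1.125

G(s) has one pole at the origin.
This is a Type 1 system. Kv = lim_{s→0} s·G(s) = 8/9.
e_ss = 1/Kv = 1/(8/9) = 9/8 ≈ 1.125.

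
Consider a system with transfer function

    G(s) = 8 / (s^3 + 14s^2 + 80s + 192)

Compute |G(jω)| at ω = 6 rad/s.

Substitute s = j6: numerator = 8, denominator = -312 + j264.
|G(j6)| = |8| / |-312 + j264| = 8 / 408.71 ≈ 0.01957.

|G(j6)| ≈ 0.01957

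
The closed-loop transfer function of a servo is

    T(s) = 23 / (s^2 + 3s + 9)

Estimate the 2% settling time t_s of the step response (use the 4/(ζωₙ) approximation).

Comparing s^2 + 3s + 9 to s^2 + 2ζωₙs + ωₙ²: ωₙ = 3 rad/s and ζ = 3/(2·3) = 0.5.
ζωₙ = 3/2 = 1.5, so t_s ≈ 4/(ζωₙ) = 4/1.5 ≈ 2.667 s.

t_s ≈ 2.667 s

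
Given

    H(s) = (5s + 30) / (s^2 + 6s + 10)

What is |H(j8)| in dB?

Substitute s = j8: numerator = 30 + j40, denominator = -54 + j48.
|H(j8)| = |30 + j40| / |-54 + j48| = 50 / 72.250 ≈ 0.6920.
In decibels: 20·log₁₀(0.6920) ≈ -3.20 dB.

|H(j8)|_dB ≈ -3.20 dB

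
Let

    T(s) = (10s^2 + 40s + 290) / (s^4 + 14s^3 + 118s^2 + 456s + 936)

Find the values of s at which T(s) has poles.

The poles are the roots of the denominator s^4 + 14s^3 + 118s^2 + 456s + 936 = 0.
No real roots exist; factor into two real quadratics: (s^2 + 6s + 18)(s^2 + 8s + 52) = 0.
Each quadratic gives a conjugate pair via the quadratic formula.

s = -3 + 3j, -3 - 3j, -4 + 6j, -4 - 6j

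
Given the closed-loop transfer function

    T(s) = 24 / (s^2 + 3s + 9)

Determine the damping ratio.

Compare the denominator to the standard form s^2 + 2ζωₙs + ωₙ².
ωₙ² = 9, so ωₙ = 3 rad/s.
2ζωₙ = 3, so ζ = 3/(2·3) = 0.5.

ζ = 0.5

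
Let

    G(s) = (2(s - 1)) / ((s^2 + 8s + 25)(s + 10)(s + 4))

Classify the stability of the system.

The poles can be read from the denominator factors: s = -4 ± 3j, -10, -4.
Since all poles lie strictly in the left half-plane, the system is stable.

stable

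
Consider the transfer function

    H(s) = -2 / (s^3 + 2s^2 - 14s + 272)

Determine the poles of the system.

The poles are the roots of the denominator s^3 + 2s^2 - 14s + 272 = 0.
Trying s = -8: the polynomial evaluates to 0, so (s + 8) is a factor.
Dividing out leaves s^2 - 6s + 34 = 0.
The quadratic formula then gives s = 3 ± 5j.

s = 3 + 5j, 3 - 5j, -8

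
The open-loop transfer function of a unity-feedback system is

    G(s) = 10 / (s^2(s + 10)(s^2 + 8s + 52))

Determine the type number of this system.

The denominator has 2 factors of s at the origin (free integrators), so this is a Type 2 system.

Type 2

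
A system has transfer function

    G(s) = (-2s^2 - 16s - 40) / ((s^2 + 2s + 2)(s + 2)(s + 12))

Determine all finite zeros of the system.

s = -4 ± 2j

Set the numerator to zero: -2s^2 - 16s - 40 = 0, i.e. -2·(s^2 + 8s + 20) = 0.
Factoring: (s^2 + 8s + 20) = 0.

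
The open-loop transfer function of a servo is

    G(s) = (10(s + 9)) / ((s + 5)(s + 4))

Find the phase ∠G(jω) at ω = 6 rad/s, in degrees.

At s = j6: numerator = 90 + j60, denominator = -16 + j54.
∠G = ∠num − ∠den = 33.690° − (106.50°) = -72.81°.

∠G(j6) ≈ -72.81°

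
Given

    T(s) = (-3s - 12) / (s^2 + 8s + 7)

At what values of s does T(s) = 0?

Set the numerator to zero: -3s - 12 = 0, i.e. -3·(s + 4) = 0.
So s = -4.

s = -4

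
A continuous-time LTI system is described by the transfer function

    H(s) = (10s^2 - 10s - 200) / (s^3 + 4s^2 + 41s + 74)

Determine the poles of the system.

The poles are the roots of the denominator s^3 + 4s^2 + 41s + 74 = 0.
Trying s = -2: the polynomial evaluates to 0, so (s + 2) is a factor.
Dividing out leaves s^2 + 2s + 37 = 0.
The quadratic formula then gives s = -1 ± 6j.

s = -1 ± 6j, -2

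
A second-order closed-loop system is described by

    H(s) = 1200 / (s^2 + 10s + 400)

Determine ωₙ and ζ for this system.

ωₙ = 20 rad/s, ζ = 0.25

Compare the denominator to the standard form s^2 + 2ζωₙs + ωₙ².
ωₙ² = 400, so ωₙ = 20 rad/s.
2ζωₙ = 10, so ζ = 10/(2·20) = 0.25.
With ζ = 0.25 the response is underdamped.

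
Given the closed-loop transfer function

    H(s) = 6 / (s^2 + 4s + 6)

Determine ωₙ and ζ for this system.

ωₙ ≈ 2.449 rad/s, ζ ≈ 0.8165

Compare the denominator to the standard form s^2 + 2ζωₙs + ωₙ².
ωₙ² = 6, so ωₙ = √6 ≈ 2.449 rad/s.
2ζωₙ = 4, so ζ = 4/(2·√6) ≈ 0.8165.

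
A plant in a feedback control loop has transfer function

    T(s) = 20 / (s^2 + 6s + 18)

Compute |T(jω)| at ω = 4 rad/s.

|T(j4)| ≈ 0.8305

Substitute s = j4: numerator = 20, denominator = 2 + j24.
|T(j4)| = |20| / |2 + j24| = 20 / 24.083 ≈ 0.8305.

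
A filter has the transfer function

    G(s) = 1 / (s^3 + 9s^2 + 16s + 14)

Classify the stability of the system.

The denominator s^3 + 9s^2 + 16s + 14 factors as (s^2 + 2s + 2)(s + 7), giving poles at s = -1 + j, -1 - j, -7.
Since all poles lie strictly in the left half-plane, the system is stable.

stable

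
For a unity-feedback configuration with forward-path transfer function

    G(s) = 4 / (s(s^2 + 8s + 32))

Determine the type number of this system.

Type 1

The denominator has 1 factor of s at the origin (free integrator), so this is a Type 1 system.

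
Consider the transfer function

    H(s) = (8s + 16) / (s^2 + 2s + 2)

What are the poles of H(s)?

The poles are the roots of the denominator s^2 + 2s + 2 = 0.
Using the quadratic formula: s = (-2 ± √(-4))/2 = -1 ± 1j.

s = -1 ± j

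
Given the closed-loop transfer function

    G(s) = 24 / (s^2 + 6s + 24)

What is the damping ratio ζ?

ζ ≈ 0.6124

Compare the denominator to the standard form s^2 + 2ζωₙs + ωₙ².
ωₙ² = 24, so ωₙ = √24 ≈ 4.899 rad/s.
2ζωₙ = 6, so ζ = 6/(2·√24) ≈ 0.6124.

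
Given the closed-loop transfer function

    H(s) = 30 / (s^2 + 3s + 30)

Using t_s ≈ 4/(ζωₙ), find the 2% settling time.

Comparing s^2 + 3s + 30 to s^2 + 2ζωₙs + ωₙ²: ωₙ = √30 ≈ 5.477 rad/s and ζ = 3/(2·√30) ≈ 0.2739.
ζωₙ = 3/2 = 1.5, so t_s ≈ 4/(ζωₙ) = 4/1.5 ≈ 2.667 s.

t_s ≈ 2.667 s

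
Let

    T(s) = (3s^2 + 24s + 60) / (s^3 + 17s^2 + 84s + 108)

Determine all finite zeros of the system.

Set the numerator to zero: 3s^2 + 24s + 60 = 0, i.e. 3·(s^2 + 8s + 20) = 0.
Factoring: (s^2 + 8s + 20) = 0.

s = -4 + 2j, -4 - 2j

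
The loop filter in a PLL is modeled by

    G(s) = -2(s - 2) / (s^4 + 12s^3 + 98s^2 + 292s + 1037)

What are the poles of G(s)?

s = -1 + 4j, -1 - 4j, -5 + 6j, -5 - 6j

The poles are the roots of the denominator s^4 + 12s^3 + 98s^2 + 292s + 1037 = 0.
No real roots exist; factor into two real quadratics: (s^2 + 2s + 17)(s^2 + 10s + 61) = 0.
Each quadratic gives a conjugate pair via the quadratic formula.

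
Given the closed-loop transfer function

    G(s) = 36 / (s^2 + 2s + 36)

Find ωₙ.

ωₙ = 6 rad/s

Compare the denominator to the standard form s^2 + 2ζωₙs + ωₙ².
ωₙ² = 36, so ωₙ = 6 rad/s.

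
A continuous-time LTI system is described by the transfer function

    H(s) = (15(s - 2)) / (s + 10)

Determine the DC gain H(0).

At s = 0 each factor (s + a) contributes a and each (s^2 + bs + c) contributes c.
H(0) = 15·(-2) / ((10)) = -30/10 = -3.

H(0) = -3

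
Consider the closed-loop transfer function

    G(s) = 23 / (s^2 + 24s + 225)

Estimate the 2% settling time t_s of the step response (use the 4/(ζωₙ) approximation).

t_s ≈ 0.3333 s

Comparing s^2 + 24s + 225 to s^2 + 2ζωₙs + ωₙ²: ωₙ = 15 rad/s and ζ = 24/(2·15) = 0.8.
ζωₙ = 24/2 = 12, so t_s ≈ 4/(ζωₙ) = 4/12 ≈ 0.3333 s.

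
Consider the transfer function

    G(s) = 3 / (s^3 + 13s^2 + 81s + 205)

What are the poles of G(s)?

s = -4 ± 5j, -5

The poles are the roots of the denominator s^3 + 13s^2 + 81s + 205 = 0.
Trying s = -5: the polynomial evaluates to 0, so (s + 5) is a factor.
Dividing out leaves s^2 + 8s + 41 = 0.
The quadratic formula then gives s = -4 ± 5j.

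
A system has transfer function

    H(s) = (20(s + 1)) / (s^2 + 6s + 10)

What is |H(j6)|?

Substitute s = j6: numerator = 20 + j120, denominator = -26 + j36.
|H(j6)| = |20 + j120| / |-26 + j36| = 121.66 / 44.407 ≈ 2.740.

|H(j6)| ≈ 2.740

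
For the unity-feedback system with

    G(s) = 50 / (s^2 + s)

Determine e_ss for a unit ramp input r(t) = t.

e_ss = 0.02000

G(s) has one pole at the origin.
This is a Type 1 system. Kv = lim_{s→0} s·G(s) = 50/1.
e_ss = 1/Kv = 1/(50) = 1/50 ≈ 0.02000.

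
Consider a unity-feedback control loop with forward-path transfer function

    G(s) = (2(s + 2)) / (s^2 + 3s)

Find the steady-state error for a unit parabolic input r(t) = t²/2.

G(s) has one pole at the origin.
This is a Type 1 system; Ka = lim_{s→0} s^2·G(s) = 0, so the steady-state error for a parabola input is infinite.

e_ss = ∞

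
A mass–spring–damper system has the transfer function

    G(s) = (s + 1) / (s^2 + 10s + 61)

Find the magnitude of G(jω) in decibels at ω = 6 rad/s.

|G(j6)|_dB ≈ -20.6 dB

Substitute s = j6: numerator = 1 + j6, denominator = 25 + j60.
|G(j6)| = |1 + j6| / |25 + j60| = 6.0828 / 65 ≈ 0.09358.
In decibels: 20·log₁₀(0.09358) ≈ -20.6 dB.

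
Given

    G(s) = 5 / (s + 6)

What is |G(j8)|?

|G(j8)| = 0.5000

Substitute s = j8: numerator = 5, denominator = 6 + j8.
|G(j8)| = |5| / |6 + j8| = 5 / 10 = 0.5000.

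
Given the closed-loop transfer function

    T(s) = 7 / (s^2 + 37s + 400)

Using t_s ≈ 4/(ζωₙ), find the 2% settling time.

Comparing s^2 + 37s + 400 to s^2 + 2ζωₙs + ωₙ²: ωₙ = 20 rad/s and ζ = 37/(2·20) = 0.925.
ζωₙ = 37/2 = 18.5, so t_s ≈ 4/(ζωₙ) = 4/18.5 ≈ 0.2162 s.

t_s ≈ 0.2162 s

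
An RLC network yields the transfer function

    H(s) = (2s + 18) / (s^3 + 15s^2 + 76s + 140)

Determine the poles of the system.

s = -4 + 2j, -4 - 2j, -7

The poles are the roots of the denominator s^3 + 15s^2 + 76s + 140 = 0.
Trying s = -7: the polynomial evaluates to 0, so (s + 7) is a factor.
Dividing out leaves s^2 + 8s + 20 = 0.
The quadratic formula then gives s = -4 ± 2j.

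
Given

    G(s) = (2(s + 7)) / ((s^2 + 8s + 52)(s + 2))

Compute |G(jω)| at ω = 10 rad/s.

|G(j10)| ≈ 0.02566

Substitute s = j10: numerator = 14 + j20, denominator = -896 - j320.
|G(j10)| = |14 + j20| / |-896 - j320| = 24.413 / 951.43 ≈ 0.02566.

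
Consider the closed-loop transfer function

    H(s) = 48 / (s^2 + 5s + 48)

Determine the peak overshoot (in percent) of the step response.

Comparing s^2 + 5s + 48 to s^2 + 2ζωₙs + ωₙ²: ωₙ = √48 ≈ 6.928 rad/s and ζ = 5/(2·√48) ≈ 0.3608.
%OS = 100·exp(−πζ/√(1−ζ²)) = 100·exp(−π·0.3608/√(1−0.3608²)) ≈ 29.7%.

%OS ≈ 29.7%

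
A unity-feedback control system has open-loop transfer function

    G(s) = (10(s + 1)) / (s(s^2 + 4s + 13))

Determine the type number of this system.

Type 1

The denominator has 1 factor of s at the origin (free integrator), so this is a Type 1 system.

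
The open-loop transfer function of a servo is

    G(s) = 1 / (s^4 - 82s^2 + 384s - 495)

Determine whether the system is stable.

The denominator s^4 - 82s^2 + 384s - 495 factors as (s - 3)^2(s - 5)(s + 11), giving poles at s = 3, 5, 3, -11.
Since the pole(s) at s = 3, 5, 3 lie in the right half-plane, the system is unstable.

unstable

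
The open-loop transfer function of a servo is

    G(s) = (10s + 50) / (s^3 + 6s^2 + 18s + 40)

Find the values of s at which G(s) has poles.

The poles are the roots of the denominator s^3 + 6s^2 + 18s + 40 = 0.
Trying s = -4: the polynomial evaluates to 0, so (s + 4) is a factor.
Dividing out leaves s^2 + 2s + 10 = 0.
The quadratic formula then gives s = -1 ± 3j.

s = -1 + 3j, -1 - 3j, -4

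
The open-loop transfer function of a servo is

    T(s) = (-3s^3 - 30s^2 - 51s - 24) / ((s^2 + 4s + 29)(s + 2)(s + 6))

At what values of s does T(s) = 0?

Set the numerator to zero: -3s^3 - 30s^2 - 51s - 24 = 0, i.e. -3·(s^3 + 10s^2 + 17s + 8) = 0.
Factoring: (s + 1)^2(s + 8) = 0.

s = -1, -1, -8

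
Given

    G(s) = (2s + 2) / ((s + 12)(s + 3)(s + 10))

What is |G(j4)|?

Substitute s = j4: numerator = 2 + j8, denominator = -40 + j680.
|G(j4)| = |2 + j8| / |-40 + j680| = 8.2462 / 681.18 ≈ 0.01211.

|G(j4)| ≈ 0.01211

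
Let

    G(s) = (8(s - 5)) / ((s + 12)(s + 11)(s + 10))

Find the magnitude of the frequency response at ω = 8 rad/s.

Substitute s = j8: numerator = -40 + j64, denominator = -792 + j2384.
|G(j8)| = |-40 + j64| / |-792 + j2384| = 75.472 / 2512.1 ≈ 0.03004.

|G(j8)| ≈ 0.03004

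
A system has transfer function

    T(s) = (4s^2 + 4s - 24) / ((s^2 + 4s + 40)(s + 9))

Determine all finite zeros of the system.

Set the numerator to zero: 4s^2 + 4s - 24 = 0, i.e. 4·(s^2 + s - 6) = 0.
Factoring: (s + 3)(s - 2) = 0.

s = -3, 2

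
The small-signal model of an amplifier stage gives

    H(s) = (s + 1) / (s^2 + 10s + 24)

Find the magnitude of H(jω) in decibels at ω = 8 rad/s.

Substitute s = j8: numerator = 1 + j8, denominator = -40 + j80.
|H(j8)| = |1 + j8| / |-40 + j80| = 8.0623 / 89.443 ≈ 0.09014.
In decibels: 20·log₁₀(0.09014) ≈ -20.9 dB.

|H(j8)|_dB ≈ -20.9 dB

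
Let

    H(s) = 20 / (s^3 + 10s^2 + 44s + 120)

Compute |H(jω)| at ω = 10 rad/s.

|H(j10)| ≈ 0.01917

Substitute s = j10: numerator = 20, denominator = -880 - j560.
|H(j10)| = |20| / |-880 - j560| = 20 / 1043.1 ≈ 0.01917.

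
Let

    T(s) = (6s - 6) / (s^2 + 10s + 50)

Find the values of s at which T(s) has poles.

The poles are the roots of the denominator s^2 + 10s + 50 = 0.
Using the quadratic formula: s = (-10 ± √(-100))/2 = -5 ± 5j.

s = -5 + 5j, -5 - 5j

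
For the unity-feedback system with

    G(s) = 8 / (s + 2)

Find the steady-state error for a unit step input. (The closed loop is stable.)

e_ss = 0.2000

G(s) has no poles at the origin.
This is a Type 0 system. Kp = lim_{s→0} G(s) = 8/2 = 4.
e_ss = 1/(1 + Kp) = 1/(1 + 4) = 1/5 ≈ 0.2000.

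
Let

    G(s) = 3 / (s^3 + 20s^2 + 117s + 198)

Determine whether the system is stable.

stable

The denominator s^3 + 20s^2 + 117s + 198 factors as (s + 6)(s + 3)(s + 11), giving poles at s = -6, -3, -11.
Since all poles lie strictly in the left half-plane, the system is stable.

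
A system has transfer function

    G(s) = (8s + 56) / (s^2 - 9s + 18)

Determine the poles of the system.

The poles are the roots of the denominator s^2 - 9s + 18 = 0.
Factoring: (s - 3)(s - 6) = 0, so s = 3 and s = 6.

s = 3, 6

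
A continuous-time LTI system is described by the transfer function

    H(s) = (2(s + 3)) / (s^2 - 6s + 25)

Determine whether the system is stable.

unstable

The poles can be read from the denominator factors: s = 3 ± 4j.
Since the pole(s) at s = 3 ± 4j lie in the right half-plane, the system is unstable.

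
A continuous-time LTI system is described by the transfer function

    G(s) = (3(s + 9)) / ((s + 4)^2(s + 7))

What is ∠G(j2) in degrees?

∠G(j2) ≈ -56.55°

At s = j2: numerator = 27 + j6, denominator = 52 + j136.
∠G = ∠num − ∠den = 12.529° − (69.075°) = -56.55°.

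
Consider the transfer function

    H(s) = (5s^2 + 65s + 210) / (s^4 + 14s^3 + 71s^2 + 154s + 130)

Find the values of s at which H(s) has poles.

The poles are the roots of the denominator s^4 + 14s^3 + 71s^2 + 154s + 130 = 0.
No real roots exist; factor into two real quadratics: (s^2 + 4s + 5)(s^2 + 10s + 26) = 0.
Each quadratic gives a conjugate pair via the quadratic formula.

s = -2 ± j, -5 ± j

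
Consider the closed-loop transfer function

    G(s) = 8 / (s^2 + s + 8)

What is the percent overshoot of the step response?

Comparing s^2 + s + 8 to s^2 + 2ζωₙs + ωₙ²: ωₙ = √8 ≈ 2.828 rad/s and ζ = 1/(2·√8) ≈ 0.1768.
%OS = 100·exp(−πζ/√(1−ζ²)) = 100·exp(−π·0.1768/√(1−0.1768²)) ≈ 56.9%.

%OS ≈ 56.9%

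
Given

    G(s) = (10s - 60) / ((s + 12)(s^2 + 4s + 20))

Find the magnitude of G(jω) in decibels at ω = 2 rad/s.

|G(j2)|_dB ≈ -10.7 dB

Substitute s = j2: numerator = -60 + j20, denominator = 176 + j128.
|G(j2)| = |-60 + j20| / |176 + j128| = 63.246 / 217.62 ≈ 0.2906.
In decibels: 20·log₁₀(0.2906) ≈ -10.7 dB.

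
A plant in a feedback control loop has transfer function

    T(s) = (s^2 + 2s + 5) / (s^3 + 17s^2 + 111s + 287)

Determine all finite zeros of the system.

Set the numerator to zero: s^2 + 2s + 5 = 0.
Factoring: (s^2 + 2s + 5) = 0.

s = -1 + 2j, -1 - 2j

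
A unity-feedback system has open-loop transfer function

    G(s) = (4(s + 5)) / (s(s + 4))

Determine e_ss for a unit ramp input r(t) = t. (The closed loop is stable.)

e_ss = 0.2000

G(s) has one pole at the origin.
This is a Type 1 system. Kv = lim_{s→0} s·G(s) = 20/4 = 5.
e_ss = 1/Kv = 1/(5) = 1/5 ≈ 0.2000.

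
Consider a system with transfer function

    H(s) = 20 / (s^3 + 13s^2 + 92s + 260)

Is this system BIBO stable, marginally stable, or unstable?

stable

The denominator s^3 + 13s^2 + 92s + 260 factors as (s + 5)(s^2 + 8s + 52), giving poles at s = -5, -4 ± 6j.
Since all poles lie strictly in the left half-plane, the system is stable.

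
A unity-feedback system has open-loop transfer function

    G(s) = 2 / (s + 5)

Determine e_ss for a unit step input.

e_ss = 0.7143

G(s) has no poles at the origin.
This is a Type 0 system. Kp = lim_{s→0} G(s) = 2/5.
e_ss = 1/(1 + Kp) = 1/(1 + 2/5) = 5/7 ≈ 0.7143.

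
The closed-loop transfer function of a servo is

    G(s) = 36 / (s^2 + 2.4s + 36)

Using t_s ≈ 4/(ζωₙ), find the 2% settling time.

t_s ≈ 3.333 s

Comparing s^2 + 2.4s + 36 to s^2 + 2ζωₙs + ωₙ²: ωₙ = 6 rad/s and ζ = 2.4/(2·6) = 0.2.
ζωₙ = 2.4/2 = 1.2, so t_s ≈ 4/(ζωₙ) = 4/1.2 ≈ 3.333 s.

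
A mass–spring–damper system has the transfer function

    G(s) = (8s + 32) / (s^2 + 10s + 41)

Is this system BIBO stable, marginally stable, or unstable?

stable

The poles can be read from the denominator factors: s = -5 ± 4j.
Since all poles lie strictly in the left half-plane, the system is stable.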